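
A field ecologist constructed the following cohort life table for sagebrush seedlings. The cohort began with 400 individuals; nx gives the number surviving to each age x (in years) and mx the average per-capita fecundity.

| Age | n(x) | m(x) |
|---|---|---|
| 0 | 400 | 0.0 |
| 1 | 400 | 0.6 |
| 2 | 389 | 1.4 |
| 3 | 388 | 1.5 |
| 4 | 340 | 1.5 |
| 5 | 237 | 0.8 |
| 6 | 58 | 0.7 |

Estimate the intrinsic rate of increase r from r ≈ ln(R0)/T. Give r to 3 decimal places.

0.555

lx = nx/n0 = nx/400: 1, 1, 0.9725, 0.97, 0.85, 0.5925, 0.145
R0 = Σ lx·mx = 0 + 0.6 + 1.3615 + 1.455 + 1.275 + 0.474 + 0.1015 = 5.267
Σ x·lx·mx = 15.767; T = 15.767/5.267 = 2.99354…
r ≈ ln(R0)/T = ln(5.267)/2.99354… = 0.55501… → 0.555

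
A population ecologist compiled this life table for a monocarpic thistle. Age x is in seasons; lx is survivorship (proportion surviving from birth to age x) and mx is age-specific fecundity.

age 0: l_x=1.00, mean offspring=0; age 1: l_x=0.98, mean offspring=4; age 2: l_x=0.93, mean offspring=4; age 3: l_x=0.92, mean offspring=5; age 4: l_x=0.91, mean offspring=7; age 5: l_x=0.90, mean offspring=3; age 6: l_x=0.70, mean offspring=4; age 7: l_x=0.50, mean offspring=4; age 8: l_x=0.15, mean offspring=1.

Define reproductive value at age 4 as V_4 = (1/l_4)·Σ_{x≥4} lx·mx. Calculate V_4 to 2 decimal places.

15.41

lx·mx for x ≥ 4: 6.37, 2.7, 2.8, 2, 0.15 → sum = 14.02
V_4 = 14.02 / l_4 = 14.02 / 0.91 = 15.406593… → 15.41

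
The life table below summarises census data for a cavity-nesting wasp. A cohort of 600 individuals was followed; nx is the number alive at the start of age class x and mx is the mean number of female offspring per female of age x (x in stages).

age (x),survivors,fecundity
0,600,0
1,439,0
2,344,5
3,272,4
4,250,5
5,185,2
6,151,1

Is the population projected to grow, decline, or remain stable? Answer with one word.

growing

lx = nx/n0 = nx/600: 1, 0.73167…, 0.57333…, 0.45333…, 0.41667…, 0.30833…, 0.25167…
R0 = Σ lx·mx = 0 + 0 + 2.866667… + 1.813333… + 2.083333… + 0.616667… + 0.251667… = 7.631667…
R0 > 1, so the population is growing.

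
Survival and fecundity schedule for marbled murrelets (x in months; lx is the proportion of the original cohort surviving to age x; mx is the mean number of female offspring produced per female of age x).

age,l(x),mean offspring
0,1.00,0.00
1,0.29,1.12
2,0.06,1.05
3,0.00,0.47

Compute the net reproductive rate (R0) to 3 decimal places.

0.388

lx·mx by age: 0, 0.3248, 0.063, 0
R0 = Σ lx·mx = 0.3878 → 0.388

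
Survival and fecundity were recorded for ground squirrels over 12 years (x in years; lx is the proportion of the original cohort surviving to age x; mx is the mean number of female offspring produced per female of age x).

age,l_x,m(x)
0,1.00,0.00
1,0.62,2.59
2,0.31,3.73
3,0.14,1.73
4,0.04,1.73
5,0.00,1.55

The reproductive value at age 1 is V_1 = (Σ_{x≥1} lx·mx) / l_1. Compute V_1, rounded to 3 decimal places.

lx·mx for x ≥ 1: 1.6058, 1.1563, 0.2422, 0.0692, 0 → sum = 3.0735
V_1 = 3.0735 / l_1 = 3.0735 / 0.62 = 4.957258… → 4.957

4.957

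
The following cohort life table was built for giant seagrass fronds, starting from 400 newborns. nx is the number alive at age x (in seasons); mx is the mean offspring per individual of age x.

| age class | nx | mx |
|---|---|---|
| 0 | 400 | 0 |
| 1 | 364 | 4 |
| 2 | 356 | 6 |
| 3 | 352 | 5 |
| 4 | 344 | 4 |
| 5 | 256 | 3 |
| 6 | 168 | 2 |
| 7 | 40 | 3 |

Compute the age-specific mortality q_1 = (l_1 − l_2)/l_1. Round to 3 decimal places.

0.022

lx = nx/n0 = nx/400: 1, 0.91, 0.89, 0.88, 0.86, 0.64, 0.42, 0.1
q_1 = (l_1 − l_2) / l_1 = (0.91 − 0.89) / 0.91
     = 0.02 / 0.91 = 0.021978… → 0.022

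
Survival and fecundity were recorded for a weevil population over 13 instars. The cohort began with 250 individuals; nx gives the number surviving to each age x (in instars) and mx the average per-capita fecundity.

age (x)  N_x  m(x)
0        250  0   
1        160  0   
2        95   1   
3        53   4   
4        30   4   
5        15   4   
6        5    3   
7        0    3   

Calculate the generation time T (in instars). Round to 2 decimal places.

lx = nx/n0 = nx/250: 1, 0.64, 0.38, 0.212, 0.12, 0.06, 0.02, 0
lx·mx: 0, 0, 0.38, 0.848, 0.48, 0.24, 0.06, 0 → R0 = 2.008
x·lx·mx: 0, 0, 0.76, 2.544, 1.92, 1.2, 0.36, 0 → Σ = 6.784
T = 6.784 / 2.008 = 3.378486… → 3.38

3.38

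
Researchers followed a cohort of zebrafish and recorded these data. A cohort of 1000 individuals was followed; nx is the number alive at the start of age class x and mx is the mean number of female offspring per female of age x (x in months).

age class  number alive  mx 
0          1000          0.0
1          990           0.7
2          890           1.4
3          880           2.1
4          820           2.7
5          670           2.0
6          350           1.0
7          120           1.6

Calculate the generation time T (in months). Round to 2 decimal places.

3.52

lx = nx/n0 = nx/1000: 1, 0.99, 0.89, 0.88, 0.82, 0.67, 0.35, 0.12
lx·mx: 0, 0.693, 1.246, 1.848, 2.214, 1.34, 0.35, 0.192 → R0 = 7.883
x·lx·mx: 0, 0.693, 2.492, 5.544, 8.856, 6.7, 2.1, 1.344 → Σ = 27.729
T = 27.729 / 7.883 = 3.517569… → 3.52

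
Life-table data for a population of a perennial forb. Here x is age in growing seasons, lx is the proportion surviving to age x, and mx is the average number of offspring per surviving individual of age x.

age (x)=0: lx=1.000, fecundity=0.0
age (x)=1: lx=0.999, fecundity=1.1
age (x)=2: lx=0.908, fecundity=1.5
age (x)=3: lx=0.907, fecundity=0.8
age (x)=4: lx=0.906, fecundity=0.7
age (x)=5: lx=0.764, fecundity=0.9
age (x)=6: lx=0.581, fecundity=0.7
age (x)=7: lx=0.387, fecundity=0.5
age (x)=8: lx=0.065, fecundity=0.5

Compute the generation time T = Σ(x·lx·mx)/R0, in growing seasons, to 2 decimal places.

lx·mx: 0, 1.0989, 1.362, 0.7256, 0.6342, 0.6876, 0.4067, 0.1935, 0.0325 → R0 = 5.141
x·lx·mx: 0, 1.0989, 2.724, 2.1768, 2.5368, 3.438, 2.4402, 1.3545, 0.26 → Σ = 16.0292
T = 16.0292 / 5.141 = 3.117915… → 3.12

3.12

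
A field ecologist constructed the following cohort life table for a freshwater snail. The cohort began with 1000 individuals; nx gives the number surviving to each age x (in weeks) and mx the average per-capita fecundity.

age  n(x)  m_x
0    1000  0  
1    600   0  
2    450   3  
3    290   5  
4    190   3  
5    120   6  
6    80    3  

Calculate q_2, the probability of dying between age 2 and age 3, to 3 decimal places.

0.356

lx = nx/n0 = nx/1000: 1, 0.6, 0.45, 0.29, 0.19, 0.12, 0.08
q_2 = (l_2 − l_3) / l_2 = (0.45 − 0.29) / 0.45
     = 0.16 / 0.45 = 0.355556… → 0.356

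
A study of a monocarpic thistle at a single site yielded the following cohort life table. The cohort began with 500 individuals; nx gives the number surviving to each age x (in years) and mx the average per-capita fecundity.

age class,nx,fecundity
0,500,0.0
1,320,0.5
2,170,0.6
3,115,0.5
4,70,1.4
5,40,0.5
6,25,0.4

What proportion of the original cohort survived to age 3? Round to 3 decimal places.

0.230

l_3 = n_3/n_0 = 115/500 = 0.23 → 0.230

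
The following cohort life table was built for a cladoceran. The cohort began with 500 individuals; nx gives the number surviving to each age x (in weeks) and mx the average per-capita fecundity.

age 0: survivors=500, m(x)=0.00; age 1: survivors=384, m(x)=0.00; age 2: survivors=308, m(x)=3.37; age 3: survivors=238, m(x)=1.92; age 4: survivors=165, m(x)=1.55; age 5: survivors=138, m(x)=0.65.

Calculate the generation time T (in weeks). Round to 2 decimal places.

lx = nx/n0 = nx/500: 1, 0.768, 0.616, 0.476, 0.33, 0.276
lx·mx: 0, 0, 2.07592, 0.91392, 0.5115, 0.1794 → R0 = 3.68074
x·lx·mx: 0, 0, 4.15184, 2.74176, 2.046, 0.897 → Σ = 9.8366
T = 9.8366 / 3.68074 = 2.672452… → 2.67

2.67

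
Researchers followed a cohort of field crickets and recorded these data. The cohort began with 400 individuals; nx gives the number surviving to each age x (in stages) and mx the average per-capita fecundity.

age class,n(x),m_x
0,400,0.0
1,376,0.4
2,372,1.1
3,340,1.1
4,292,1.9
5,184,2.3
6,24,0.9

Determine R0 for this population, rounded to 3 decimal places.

4.833

lx = nx/n0 = nx/400: 1, 0.94, 0.93, 0.85, 0.73, 0.46, 0.06
lx·mx by age: 0, 0.376, 1.023, 0.935, 1.387, 1.058, 0.054
R0 = Σ lx·mx = 4.833 → 4.833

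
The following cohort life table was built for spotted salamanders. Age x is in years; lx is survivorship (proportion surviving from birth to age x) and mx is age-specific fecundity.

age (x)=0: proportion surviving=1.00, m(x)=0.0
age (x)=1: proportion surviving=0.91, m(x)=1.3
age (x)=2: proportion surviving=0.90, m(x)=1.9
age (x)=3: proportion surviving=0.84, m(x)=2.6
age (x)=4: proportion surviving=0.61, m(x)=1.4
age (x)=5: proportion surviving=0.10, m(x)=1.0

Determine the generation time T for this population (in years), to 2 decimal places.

lx·mx: 0, 1.183, 1.71, 2.184, 0.854, 0.1 → R0 = 6.031
x·lx·mx: 0, 1.183, 3.42, 6.552, 3.416, 0.5 → Σ = 15.071
T = 15.071 / 6.031 = 2.498922… → 2.50

2.50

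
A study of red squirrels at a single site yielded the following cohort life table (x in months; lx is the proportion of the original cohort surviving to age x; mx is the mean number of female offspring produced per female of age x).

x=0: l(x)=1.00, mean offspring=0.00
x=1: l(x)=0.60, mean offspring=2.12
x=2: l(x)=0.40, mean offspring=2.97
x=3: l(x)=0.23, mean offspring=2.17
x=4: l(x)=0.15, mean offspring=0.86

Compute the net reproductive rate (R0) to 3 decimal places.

3.088

lx·mx by age: 0, 1.272, 1.188, 0.4991, 0.129
R0 = Σ lx·mx = 3.0881 → 3.088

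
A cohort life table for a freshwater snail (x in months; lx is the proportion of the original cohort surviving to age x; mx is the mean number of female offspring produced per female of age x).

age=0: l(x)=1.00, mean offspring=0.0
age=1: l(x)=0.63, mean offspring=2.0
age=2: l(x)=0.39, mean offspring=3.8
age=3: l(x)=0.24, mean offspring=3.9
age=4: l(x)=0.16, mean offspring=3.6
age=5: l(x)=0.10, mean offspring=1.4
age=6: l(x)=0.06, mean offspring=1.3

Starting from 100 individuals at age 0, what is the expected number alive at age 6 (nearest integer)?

6

Expected survivors = N0 · l_6 = 100 × 0.06 = 6 → 6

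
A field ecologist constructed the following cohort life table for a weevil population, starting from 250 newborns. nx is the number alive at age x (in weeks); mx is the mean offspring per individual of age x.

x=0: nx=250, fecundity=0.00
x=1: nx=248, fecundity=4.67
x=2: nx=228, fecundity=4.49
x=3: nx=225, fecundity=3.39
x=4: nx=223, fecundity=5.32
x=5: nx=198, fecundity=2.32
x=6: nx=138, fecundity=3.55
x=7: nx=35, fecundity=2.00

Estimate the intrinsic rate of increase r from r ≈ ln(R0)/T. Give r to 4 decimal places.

lx = nx/n0 = nx/250: 1, 0.992, 0.912, 0.9, 0.892, 0.792, 0.552, 0.14
R0 = Σ lx·mx = 0 + 4.63264 + 4.09488 + 3.051 + 4.74544 + 1.83744 + 1.9596 + 0.28 = 20.601
Σ x·lx·mx = 63.86196; T = 63.86196/20.601 = 3.09994…
r ≈ ln(R0)/T = ln(20.601)/3.09994… = 0.975933… → 0.9759

0.9759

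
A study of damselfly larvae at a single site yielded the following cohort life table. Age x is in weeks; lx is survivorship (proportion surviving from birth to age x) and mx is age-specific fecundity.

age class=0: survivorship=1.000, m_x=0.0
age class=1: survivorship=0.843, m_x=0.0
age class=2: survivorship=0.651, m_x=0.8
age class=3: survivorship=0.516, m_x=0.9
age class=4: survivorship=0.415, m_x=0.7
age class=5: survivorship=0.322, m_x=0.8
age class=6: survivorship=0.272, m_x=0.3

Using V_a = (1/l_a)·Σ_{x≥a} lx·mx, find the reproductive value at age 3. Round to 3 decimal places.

lx·mx for x ≥ 3: 0.4644, 0.2905, 0.2576, 0.0816 → sum = 1.0941
V_3 = 1.0941 / l_3 = 1.0941 / 0.516 = 2.120349… → 2.120

2.120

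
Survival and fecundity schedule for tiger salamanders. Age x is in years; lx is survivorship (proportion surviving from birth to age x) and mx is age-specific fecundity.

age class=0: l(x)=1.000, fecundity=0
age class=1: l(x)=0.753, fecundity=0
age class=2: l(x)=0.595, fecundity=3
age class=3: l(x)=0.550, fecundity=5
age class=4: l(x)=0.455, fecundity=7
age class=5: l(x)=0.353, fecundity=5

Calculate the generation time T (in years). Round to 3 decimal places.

lx·mx: 0, 0, 1.785, 2.75, 3.185, 1.765 → R0 = 9.485
x·lx·mx: 0, 0, 3.57, 8.25, 12.74, 8.825 → Σ = 33.385
T = 33.385 / 9.485 = 3.519768… → 3.520

3.520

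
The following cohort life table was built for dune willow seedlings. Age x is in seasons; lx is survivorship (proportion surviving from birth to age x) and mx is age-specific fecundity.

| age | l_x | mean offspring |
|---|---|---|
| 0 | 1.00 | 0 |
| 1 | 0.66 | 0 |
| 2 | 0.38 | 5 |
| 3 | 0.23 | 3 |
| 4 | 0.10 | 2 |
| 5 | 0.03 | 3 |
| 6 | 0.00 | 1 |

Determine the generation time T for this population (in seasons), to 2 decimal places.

2.47

lx·mx: 0, 0, 1.9, 0.69, 0.2, 0.09, 0 → R0 = 2.88
x·lx·mx: 0, 0, 3.8, 2.07, 0.8, 0.45, 0 → Σ = 7.12
T = 7.12 / 2.88 = 2.472222… → 2.47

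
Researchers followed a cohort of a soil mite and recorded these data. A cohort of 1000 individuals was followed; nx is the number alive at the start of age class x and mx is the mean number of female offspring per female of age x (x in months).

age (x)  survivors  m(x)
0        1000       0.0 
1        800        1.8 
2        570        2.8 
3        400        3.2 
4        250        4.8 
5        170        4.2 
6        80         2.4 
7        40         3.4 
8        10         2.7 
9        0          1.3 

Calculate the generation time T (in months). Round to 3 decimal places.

lx = nx/n0 = nx/1000: 1, 0.8, 0.57, 0.4, 0.25, 0.17, 0.08, 0.04, 0.01, 0
lx·mx: 0, 1.44, 1.596, 1.28, 1.2, 0.714, 0.192, 0.136, 0.027, 0 → R0 = 6.585
x·lx·mx: 0, 1.44, 3.192, 3.84, 4.8, 3.57, 1.152, 0.952, 0.216, 0 → Σ = 19.162
T = 19.162 / 6.585 = 2.909947… → 2.910

2.910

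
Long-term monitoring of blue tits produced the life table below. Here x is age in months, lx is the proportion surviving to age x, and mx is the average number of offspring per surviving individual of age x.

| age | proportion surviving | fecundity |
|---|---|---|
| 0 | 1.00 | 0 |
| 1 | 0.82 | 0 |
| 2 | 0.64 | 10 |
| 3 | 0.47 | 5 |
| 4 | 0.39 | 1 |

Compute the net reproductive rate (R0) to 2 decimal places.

lx·mx by age: 0, 0, 6.4, 2.35, 0.39
R0 = Σ lx·mx = 9.14 → 9.14

9.14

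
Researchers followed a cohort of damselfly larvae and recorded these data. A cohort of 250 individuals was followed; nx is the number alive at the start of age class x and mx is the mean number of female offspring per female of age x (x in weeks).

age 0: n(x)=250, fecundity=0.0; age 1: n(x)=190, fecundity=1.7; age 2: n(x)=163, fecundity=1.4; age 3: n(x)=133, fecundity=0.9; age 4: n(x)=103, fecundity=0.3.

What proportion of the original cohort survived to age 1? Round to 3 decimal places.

0.760

l_1 = n_1/n_0 = 190/250 = 0.76 → 0.760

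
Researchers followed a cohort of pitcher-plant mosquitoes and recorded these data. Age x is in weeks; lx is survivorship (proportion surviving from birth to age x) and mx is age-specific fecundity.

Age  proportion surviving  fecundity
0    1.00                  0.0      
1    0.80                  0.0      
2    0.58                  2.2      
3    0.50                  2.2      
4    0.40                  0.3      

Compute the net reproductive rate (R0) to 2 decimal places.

2.50

lx·mx by age: 0, 0, 1.276, 1.1, 0.12
R0 = Σ lx·mx = 2.496 → 2.50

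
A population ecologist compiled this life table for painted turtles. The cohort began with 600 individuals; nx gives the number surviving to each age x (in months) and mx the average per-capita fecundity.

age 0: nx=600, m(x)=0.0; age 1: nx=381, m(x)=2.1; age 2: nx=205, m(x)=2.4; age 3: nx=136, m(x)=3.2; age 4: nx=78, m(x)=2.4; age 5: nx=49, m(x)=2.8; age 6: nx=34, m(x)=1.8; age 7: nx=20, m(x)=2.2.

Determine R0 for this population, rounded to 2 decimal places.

3.59

lx = nx/n0 = nx/600: 1, 0.635, 0.34167…, 0.22667…, 0.13, 0.08167…, 0.05667…, 0.03333…
lx·mx by age: 0, 1.3335, 0.82…, 0.725333…, 0.312, 0.228667…, 0.102…, 0.073333…
R0 = Σ lx·mx = 3.594833… → 3.59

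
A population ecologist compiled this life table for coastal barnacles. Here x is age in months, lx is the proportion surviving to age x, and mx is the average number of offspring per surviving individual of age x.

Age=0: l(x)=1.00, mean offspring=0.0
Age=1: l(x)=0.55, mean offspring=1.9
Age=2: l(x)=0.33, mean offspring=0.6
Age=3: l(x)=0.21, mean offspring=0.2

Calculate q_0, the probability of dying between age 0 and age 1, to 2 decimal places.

q_0 = (l_0 − l_1) / l_0 = (1 − 0.55) / 1
     = 0.45 / 1 = 0.45 → 0.45

0.45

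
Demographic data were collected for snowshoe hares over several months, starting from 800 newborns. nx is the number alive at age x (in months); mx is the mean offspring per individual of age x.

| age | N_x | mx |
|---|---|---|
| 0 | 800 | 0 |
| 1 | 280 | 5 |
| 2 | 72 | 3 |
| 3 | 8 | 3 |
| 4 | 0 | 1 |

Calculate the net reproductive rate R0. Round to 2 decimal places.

2.05

lx = nx/n0 = nx/800: 1, 0.35, 0.09, 0.01, 0
lx·mx by age: 0, 1.75, 0.27, 0.03, 0
R0 = Σ lx·mx = 2.05 → 2.05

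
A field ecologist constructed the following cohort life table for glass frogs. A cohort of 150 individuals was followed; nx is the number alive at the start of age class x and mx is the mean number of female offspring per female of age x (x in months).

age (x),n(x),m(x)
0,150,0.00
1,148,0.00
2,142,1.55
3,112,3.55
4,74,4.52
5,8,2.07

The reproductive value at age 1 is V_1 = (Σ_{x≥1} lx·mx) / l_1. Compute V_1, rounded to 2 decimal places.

lx = nx/n0 = nx/150: 1, 0.98667…, 0.94667…, 0.74667…, 0.49333…, 0.05333…
lx·mx for x ≥ 1: 0, 1.467333…, 2.650667…, 2.229867…, 0.1104… → sum = 6.458267…
V_1 = 6.458267… / l_1 = 6.458267… / 0.986667… = 6.545541… → 6.55

6.55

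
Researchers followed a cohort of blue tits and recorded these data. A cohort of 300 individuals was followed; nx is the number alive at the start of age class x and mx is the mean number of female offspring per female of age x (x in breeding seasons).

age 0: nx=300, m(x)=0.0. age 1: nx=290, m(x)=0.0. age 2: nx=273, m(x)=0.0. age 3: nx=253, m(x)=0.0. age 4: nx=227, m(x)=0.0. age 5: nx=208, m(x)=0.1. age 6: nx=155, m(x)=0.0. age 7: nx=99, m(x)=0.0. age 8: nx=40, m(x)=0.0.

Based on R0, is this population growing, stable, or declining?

declining

lx = nx/n0 = nx/300: 1, 0.96667…, 0.91, 0.84333…, 0.75667…, 0.69333…, 0.51667…, 0.33, 0.13333…
R0 = Σ lx·mx = 0 + 0 + 0 + 0 + 0 + 0.069333… + 0 + 0 + 0 = 0.069333…
R0 < 1, so the population is declining.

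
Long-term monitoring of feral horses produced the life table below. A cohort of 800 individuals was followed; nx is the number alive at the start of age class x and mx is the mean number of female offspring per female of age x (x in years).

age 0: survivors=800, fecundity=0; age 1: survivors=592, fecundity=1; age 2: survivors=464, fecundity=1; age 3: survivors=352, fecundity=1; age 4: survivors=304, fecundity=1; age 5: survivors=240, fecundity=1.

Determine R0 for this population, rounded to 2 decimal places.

lx = nx/n0 = nx/800: 1, 0.74, 0.58, 0.44, 0.38, 0.3
lx·mx by age: 0, 0.74, 0.58, 0.44, 0.38, 0.3
R0 = Σ lx·mx = 2.44 → 2.44

2.44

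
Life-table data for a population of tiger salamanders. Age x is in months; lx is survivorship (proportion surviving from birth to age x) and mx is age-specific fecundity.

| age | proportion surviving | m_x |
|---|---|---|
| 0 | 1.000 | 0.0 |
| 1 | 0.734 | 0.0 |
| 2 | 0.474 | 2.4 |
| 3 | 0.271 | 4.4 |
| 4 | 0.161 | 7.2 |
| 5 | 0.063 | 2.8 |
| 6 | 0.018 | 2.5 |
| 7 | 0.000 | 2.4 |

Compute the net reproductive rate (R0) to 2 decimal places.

lx·mx by age: 0, 0, 1.1376, 1.1924, 1.1592, 0.1764, 0.045, 0
R0 = Σ lx·mx = 3.7106 → 3.71

3.71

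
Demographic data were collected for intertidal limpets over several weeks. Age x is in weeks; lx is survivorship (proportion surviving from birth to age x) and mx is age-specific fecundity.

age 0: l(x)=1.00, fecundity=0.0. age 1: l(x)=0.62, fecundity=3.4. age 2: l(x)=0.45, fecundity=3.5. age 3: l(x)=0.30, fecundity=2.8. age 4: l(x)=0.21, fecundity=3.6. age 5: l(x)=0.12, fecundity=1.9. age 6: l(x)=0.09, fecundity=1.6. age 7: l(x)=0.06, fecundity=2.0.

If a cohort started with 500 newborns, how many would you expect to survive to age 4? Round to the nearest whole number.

Expected survivors = N0 · l_4 = 500 × 0.21 = 105 → 105

105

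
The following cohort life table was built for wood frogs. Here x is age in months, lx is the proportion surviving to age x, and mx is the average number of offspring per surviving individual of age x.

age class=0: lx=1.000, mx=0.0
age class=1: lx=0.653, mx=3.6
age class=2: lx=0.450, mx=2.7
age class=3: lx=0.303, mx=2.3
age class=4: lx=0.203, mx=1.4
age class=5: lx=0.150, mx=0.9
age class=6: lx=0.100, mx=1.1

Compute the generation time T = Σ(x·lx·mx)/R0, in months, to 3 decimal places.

1.950

lx·mx: 0, 2.3508, 1.215, 0.6969, 0.2842, 0.135, 0.11 → R0 = 4.7919
x·lx·mx: 0, 2.3508, 2.43, 2.0907, 1.1368, 0.675, 0.66 → Σ = 9.3433
T = 9.3433 / 4.7919 = 1.949811… → 1.950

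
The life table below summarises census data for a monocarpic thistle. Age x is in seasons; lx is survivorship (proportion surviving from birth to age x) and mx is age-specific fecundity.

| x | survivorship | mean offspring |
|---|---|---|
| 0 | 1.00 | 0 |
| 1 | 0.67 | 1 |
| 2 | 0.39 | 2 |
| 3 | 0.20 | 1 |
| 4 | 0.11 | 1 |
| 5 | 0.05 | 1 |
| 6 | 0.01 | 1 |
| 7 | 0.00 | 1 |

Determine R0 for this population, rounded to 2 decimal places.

lx·mx by age: 0, 0.67, 0.78, 0.2, 0.11, 0.05, 0.01, 0
R0 = Σ lx·mx = 1.82 → 1.82

1.82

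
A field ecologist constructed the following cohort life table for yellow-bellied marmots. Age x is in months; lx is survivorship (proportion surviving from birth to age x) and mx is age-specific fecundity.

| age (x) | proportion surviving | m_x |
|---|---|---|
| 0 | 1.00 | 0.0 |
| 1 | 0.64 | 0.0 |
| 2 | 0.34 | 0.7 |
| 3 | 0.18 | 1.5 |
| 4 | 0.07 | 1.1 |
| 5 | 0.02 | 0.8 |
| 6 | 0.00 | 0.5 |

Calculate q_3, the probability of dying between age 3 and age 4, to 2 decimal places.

q_3 = (l_3 − l_4) / l_3 = (0.18 − 0.07) / 0.18
     = 0.11 / 0.18 = 0.611111… → 0.61

0.61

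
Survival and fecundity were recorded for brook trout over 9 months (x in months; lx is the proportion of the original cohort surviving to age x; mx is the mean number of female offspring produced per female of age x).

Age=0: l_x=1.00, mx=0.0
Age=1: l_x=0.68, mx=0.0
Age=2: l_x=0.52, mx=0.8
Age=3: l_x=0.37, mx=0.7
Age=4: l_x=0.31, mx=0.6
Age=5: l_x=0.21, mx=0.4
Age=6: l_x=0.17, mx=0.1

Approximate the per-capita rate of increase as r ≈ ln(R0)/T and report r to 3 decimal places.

-0.013

R0 = Σ lx·mx = 0 + 0 + 0.416 + 0.259 + 0.186 + 0.084 + 0.017 = 0.962
Σ x·lx·mx = 2.875; T = 2.875/0.962 = 2.98857…
r ≈ ln(R0)/T = ln(0.962)/2.98857… = -0.01296… → -0.013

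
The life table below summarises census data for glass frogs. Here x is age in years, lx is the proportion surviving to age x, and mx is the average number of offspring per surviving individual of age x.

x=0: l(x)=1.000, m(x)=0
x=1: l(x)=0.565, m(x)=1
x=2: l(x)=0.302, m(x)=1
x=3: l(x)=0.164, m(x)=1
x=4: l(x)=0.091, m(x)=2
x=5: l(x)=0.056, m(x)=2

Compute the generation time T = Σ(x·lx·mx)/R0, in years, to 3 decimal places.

2.226

lx·mx: 0, 0.565, 0.302, 0.164, 0.182, 0.112 → R0 = 1.325
x·lx·mx: 0, 0.565, 0.604, 0.492, 0.728, 0.56 → Σ = 2.949
T = 2.949 / 1.325 = 2.22566… → 2.226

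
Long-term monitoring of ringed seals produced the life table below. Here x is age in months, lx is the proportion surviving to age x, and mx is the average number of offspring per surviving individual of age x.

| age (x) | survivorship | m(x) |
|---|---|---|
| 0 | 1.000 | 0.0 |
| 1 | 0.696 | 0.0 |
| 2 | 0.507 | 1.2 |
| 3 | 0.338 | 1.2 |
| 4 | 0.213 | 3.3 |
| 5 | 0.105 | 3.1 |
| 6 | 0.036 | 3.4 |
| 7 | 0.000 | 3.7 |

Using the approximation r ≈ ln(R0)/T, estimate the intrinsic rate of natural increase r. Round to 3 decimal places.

R0 = Σ lx·mx = 0 + 0 + 0.6084 + 0.4056 + 0.7029 + 0.3255 + 0.1224 + 0 = 2.1648
Σ x·lx·mx = 7.6071; T = 7.6071/2.1648 = 3.514…
r ≈ ln(R0)/T = ln(2.1648)/3.514… = 0.21979… → 0.220

0.220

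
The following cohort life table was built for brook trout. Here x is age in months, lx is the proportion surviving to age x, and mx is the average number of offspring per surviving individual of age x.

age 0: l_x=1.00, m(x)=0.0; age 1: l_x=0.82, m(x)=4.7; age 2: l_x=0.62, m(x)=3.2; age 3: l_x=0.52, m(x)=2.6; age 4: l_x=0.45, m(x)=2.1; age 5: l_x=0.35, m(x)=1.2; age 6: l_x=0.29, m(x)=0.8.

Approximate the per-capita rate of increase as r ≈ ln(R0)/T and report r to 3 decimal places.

0.997

R0 = Σ lx·mx = 0 + 3.854 + 1.984 + 1.352 + 0.945 + 0.42 + 0.232 = 8.787
Σ x·lx·mx = 19.15; T = 19.15/8.787 = 2.17936…
r ≈ ln(R0)/T = ln(8.787)/2.17936… = 0.99721… → 0.997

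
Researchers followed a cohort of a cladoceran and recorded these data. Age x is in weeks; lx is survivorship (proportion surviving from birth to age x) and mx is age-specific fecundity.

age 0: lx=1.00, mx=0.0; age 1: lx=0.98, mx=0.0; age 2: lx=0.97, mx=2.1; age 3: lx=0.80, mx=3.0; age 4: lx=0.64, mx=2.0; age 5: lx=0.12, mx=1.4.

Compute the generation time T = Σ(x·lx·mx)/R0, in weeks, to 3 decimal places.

lx·mx: 0, 0, 2.037, 2.4, 1.28, 0.168 → R0 = 5.885
x·lx·mx: 0, 0, 4.074, 7.2, 5.12, 0.84 → Σ = 17.234
T = 17.234 / 5.885 = 2.928462… → 2.928

2.928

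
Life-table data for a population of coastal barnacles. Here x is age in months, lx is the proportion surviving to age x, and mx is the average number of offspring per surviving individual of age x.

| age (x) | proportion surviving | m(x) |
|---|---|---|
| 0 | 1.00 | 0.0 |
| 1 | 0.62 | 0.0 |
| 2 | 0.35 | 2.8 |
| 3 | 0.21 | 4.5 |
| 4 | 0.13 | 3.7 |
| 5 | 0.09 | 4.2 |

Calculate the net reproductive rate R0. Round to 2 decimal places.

2.78

lx·mx by age: 0, 0, 0.98, 0.945, 0.481, 0.378
R0 = Σ lx·mx = 2.784 → 2.78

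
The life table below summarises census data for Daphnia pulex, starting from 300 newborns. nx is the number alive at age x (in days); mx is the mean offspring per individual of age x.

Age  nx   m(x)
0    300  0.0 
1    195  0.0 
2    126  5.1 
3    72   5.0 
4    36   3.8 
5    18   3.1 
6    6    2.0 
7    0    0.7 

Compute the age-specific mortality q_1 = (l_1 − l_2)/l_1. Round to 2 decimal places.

lx = nx/n0 = nx/300: 1, 0.65, 0.42, 0.24, 0.12, 0.06, 0.02, 0
q_1 = (l_1 − l_2) / l_1 = (0.65 − 0.42) / 0.65
     = 0.23 / 0.65 = 0.353846… → 0.35

0.35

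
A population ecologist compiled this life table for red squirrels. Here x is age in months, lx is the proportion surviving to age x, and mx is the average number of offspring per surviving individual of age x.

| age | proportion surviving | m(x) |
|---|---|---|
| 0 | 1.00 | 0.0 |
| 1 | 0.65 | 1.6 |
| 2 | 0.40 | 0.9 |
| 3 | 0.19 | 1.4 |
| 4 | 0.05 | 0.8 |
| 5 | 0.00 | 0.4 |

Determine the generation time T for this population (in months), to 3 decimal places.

1.593

lx·mx: 0, 1.04, 0.36, 0.266, 0.04, 0 → R0 = 1.706
x·lx·mx: 0, 1.04, 0.72, 0.798, 0.16, 0 → Σ = 2.718
T = 2.718 / 1.706 = 1.5932… → 1.593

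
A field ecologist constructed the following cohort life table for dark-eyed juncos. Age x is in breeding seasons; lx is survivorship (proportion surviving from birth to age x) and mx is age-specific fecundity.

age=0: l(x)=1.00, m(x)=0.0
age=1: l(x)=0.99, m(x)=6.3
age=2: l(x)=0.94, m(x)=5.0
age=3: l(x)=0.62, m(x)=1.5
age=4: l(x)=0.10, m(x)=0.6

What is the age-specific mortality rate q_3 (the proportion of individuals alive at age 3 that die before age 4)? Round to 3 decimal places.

q_3 = (l_3 − l_4) / l_3 = (0.62 − 0.1) / 0.62
     = 0.52 / 0.62 = 0.83871… → 0.839

0.839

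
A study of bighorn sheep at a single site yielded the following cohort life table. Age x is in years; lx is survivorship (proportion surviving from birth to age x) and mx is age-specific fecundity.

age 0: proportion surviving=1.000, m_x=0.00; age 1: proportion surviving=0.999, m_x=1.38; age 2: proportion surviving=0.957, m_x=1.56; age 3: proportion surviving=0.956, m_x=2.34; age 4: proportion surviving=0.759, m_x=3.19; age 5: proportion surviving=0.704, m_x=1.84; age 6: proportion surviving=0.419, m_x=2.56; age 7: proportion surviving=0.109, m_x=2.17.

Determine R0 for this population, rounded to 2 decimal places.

10.13

lx·mx by age: 0, 1.37862, 1.49292, 2.23704, 2.42121, 1.29536, 1.07264, 0.23653
R0 = Σ lx·mx = 10.13432 → 10.13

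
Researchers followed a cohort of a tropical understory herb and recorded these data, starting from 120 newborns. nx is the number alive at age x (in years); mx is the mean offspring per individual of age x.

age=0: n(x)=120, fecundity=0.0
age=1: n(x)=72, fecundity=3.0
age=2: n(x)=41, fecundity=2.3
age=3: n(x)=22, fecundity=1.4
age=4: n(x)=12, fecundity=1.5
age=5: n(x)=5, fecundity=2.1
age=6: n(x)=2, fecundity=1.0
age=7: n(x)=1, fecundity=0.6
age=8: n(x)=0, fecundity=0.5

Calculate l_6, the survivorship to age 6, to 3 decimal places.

0.017

l_6 = n_6/n_0 = 2/120 = 0.016667… → 0.017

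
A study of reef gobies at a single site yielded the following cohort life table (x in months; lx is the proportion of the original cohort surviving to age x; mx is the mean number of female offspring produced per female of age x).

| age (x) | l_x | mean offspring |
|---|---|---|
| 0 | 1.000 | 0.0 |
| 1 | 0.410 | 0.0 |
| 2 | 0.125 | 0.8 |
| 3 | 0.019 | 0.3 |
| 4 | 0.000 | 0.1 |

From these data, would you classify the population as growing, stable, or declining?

R0 = Σ lx·mx = 0 + 0 + 0.1 + 0.0057 + 0 = 0.1057
R0 < 1, so the population is declining.

declining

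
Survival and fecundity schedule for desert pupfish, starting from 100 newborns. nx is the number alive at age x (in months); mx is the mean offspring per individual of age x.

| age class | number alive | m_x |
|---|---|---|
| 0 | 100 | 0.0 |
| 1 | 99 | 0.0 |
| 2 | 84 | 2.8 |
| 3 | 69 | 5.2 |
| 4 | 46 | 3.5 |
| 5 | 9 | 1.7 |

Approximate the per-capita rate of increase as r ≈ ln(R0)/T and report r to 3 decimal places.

0.694

lx = nx/n0 = nx/100: 1, 0.99, 0.84, 0.69, 0.46, 0.09
R0 = Σ lx·mx = 0 + 0 + 2.352 + 3.588 + 1.61 + 0.153 = 7.703
Σ x·lx·mx = 22.673; T = 22.673/7.703 = 2.9434…
r ≈ ln(R0)/T = ln(7.703)/2.9434… = 0.69362… → 0.694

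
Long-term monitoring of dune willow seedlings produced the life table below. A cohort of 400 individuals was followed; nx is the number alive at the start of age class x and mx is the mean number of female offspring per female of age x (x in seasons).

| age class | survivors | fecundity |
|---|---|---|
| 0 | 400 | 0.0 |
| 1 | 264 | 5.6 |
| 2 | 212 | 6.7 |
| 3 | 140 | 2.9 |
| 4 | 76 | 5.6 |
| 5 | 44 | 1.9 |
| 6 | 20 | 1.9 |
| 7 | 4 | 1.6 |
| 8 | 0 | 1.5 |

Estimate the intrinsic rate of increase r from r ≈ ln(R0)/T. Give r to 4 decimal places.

lx = nx/n0 = nx/400: 1, 0.66, 0.53, 0.35, 0.19, 0.11, 0.05, 0.01, 0
R0 = Σ lx·mx = 0 + 3.696 + 3.551 + 1.015 + 1.064 + 0.209 + 0.095 + 0.016 + 0 = 9.646
Σ x·lx·mx = 19.826; T = 19.826/9.646 = 2.05536…
r ≈ ln(R0)/T = ln(9.646)/2.05536… = 1.102748… → 1.1027

1.1027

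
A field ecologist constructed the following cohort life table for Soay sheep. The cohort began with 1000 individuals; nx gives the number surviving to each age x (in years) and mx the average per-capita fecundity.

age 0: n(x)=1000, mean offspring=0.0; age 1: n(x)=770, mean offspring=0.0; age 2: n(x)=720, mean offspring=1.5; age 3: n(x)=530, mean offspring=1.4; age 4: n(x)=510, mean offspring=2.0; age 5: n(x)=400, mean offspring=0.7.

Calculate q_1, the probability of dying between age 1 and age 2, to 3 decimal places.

lx = nx/n0 = nx/1000: 1, 0.77, 0.72, 0.53, 0.51, 0.4
q_1 = (l_1 − l_2) / l_1 = (0.77 − 0.72) / 0.77
     = 0.05 / 0.77 = 0.064935… → 0.065

0.065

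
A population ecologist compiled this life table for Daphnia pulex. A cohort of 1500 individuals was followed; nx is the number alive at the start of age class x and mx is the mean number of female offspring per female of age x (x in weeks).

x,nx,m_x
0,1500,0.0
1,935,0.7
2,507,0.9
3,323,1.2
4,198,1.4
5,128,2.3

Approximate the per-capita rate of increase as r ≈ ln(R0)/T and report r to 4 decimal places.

0.1255

lx = nx/n0 = nx/1500: 1, 0.62333…, 0.338, 0.21533…, 0.132, 0.08533…
R0 = Σ lx·mx = 0 + 0.43633… + 0.3042 + 0.2584… + 0.1848 + 0.19627… = 1.38…
Σ x·lx·mx = 3.540467…; T = 3.540467…/1.38… = 2.56556…
r ≈ ln(R0)/T = ln(1.38…)/2.56556… = 0.125541… → 0.1255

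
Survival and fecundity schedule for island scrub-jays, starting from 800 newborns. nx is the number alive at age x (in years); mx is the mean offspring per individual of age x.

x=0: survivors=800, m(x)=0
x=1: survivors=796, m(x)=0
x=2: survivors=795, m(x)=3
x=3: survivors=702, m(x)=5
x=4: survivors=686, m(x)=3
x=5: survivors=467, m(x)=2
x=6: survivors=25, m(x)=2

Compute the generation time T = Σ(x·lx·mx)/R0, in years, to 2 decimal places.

lx = nx/n0 = nx/800: 1, 0.995, 0.99375, 0.8775, 0.8575, 0.58375, 0.03125
lx·mx: 0, 0, 2.98125, 4.3875, 2.5725, 1.1675, 0.0625 → R0 = 11.17125
x·lx·mx: 0, 0, 5.9625, 13.1625, 10.29, 5.8375, 0.375 → Σ = 35.6275
T = 35.6275 / 11.17125 = 3.189213… → 3.19

3.19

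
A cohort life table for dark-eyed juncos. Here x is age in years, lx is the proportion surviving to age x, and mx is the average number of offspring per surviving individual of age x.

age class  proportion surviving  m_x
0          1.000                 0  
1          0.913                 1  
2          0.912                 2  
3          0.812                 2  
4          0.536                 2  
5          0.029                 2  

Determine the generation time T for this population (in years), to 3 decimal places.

2.552

lx·mx: 0, 0.913, 1.824, 1.624, 1.072, 0.058 → R0 = 5.491
x·lx·mx: 0, 0.913, 3.648, 4.872, 4.288, 0.29 → Σ = 14.011
T = 14.011 / 5.491 = 2.55163… → 2.552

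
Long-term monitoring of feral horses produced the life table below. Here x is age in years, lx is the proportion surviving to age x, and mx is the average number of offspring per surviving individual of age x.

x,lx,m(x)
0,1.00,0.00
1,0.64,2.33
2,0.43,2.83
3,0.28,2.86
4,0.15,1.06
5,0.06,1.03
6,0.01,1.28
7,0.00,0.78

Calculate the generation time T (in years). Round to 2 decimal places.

lx·mx: 0, 1.4912, 1.2169, 0.8008, 0.159, 0.0618, 0.0128, 0 → R0 = 3.7425
x·lx·mx: 0, 1.4912, 2.4338, 2.4024, 0.636, 0.309, 0.0768, 0 → Σ = 7.3492
T = 7.3492 / 3.7425 = 1.963714… → 1.96

1.96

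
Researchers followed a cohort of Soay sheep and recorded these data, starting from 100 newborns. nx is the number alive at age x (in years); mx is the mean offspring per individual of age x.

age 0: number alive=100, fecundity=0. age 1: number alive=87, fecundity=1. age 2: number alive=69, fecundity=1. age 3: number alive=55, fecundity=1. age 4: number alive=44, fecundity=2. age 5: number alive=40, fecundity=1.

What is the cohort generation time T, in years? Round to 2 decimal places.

2.78

lx = nx/n0 = nx/100: 1, 0.87, 0.69, 0.55, 0.44, 0.4
lx·mx: 0, 0.87, 0.69, 0.55, 0.88, 0.4 → R0 = 3.39
x·lx·mx: 0, 0.87, 1.38, 1.65, 3.52, 2 → Σ = 9.42
T = 9.42 / 3.39 = 2.778761… → 2.78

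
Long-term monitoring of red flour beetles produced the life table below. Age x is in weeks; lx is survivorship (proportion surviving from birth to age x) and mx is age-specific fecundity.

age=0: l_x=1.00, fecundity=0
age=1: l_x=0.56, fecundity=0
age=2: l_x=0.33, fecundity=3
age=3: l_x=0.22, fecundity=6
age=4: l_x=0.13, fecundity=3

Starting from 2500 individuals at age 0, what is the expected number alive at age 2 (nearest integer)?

825

Expected survivors = N0 · l_2 = 2500 × 0.33 = 825 → 825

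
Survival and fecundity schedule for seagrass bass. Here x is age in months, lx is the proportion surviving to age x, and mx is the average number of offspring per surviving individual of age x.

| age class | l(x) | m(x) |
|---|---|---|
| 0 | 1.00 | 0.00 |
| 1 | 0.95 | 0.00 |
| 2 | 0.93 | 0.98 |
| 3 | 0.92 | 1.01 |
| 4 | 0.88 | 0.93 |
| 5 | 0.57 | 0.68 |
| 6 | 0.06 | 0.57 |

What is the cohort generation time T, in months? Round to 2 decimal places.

lx·mx: 0, 0, 0.9114, 0.9292, 0.8184, 0.3876, 0.0342 → R0 = 3.0808
x·lx·mx: 0, 0, 1.8228, 2.7876, 3.2736, 1.938, 0.2052 → Σ = 10.0272
T = 10.0272 / 3.0808 = 3.254739… → 3.25

3.25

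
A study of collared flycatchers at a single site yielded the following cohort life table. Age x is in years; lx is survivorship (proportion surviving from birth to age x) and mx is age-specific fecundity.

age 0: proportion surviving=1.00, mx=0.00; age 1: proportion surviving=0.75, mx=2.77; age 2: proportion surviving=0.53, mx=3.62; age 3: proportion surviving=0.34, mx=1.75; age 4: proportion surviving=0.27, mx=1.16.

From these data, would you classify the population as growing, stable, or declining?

R0 = Σ lx·mx = 0 + 2.0775 + 1.9186 + 0.595 + 0.3132 = 4.9043
R0 > 1, so the population is growing.

growing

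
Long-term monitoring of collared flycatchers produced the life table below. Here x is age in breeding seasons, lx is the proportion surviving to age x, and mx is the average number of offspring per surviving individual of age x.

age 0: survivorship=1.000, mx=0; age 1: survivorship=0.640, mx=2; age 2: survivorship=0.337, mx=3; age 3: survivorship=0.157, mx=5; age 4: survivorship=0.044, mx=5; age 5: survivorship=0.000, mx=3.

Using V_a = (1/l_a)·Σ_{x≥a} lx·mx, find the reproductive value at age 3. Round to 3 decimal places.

lx·mx for x ≥ 3: 0.785, 0.22, 0 → sum = 1.005
V_3 = 1.005 / l_3 = 1.005 / 0.157 = 6.401274… → 6.401

6.401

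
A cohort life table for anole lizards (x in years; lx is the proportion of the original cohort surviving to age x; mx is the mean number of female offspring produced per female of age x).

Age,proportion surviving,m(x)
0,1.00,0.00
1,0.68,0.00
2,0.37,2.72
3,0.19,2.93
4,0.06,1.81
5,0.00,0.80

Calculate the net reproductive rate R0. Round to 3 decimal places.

1.672

lx·mx by age: 0, 0, 1.0064, 0.5567, 0.1086, 0
R0 = Σ lx·mx = 1.6717 → 1.672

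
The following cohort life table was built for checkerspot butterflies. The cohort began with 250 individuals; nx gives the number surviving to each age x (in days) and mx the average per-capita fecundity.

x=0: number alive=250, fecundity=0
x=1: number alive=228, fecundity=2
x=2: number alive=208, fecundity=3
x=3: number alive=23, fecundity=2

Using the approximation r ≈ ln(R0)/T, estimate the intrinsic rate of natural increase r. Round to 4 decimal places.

lx = nx/n0 = nx/250: 1, 0.912, 0.832, 0.092
R0 = Σ lx·mx = 0 + 1.824 + 2.496 + 0.184 = 4.504
Σ x·lx·mx = 7.368; T = 7.368/4.504 = 1.63588…
r ≈ ln(R0)/T = ln(4.504)/1.63588… = 0.919974… → 0.9200

0.9200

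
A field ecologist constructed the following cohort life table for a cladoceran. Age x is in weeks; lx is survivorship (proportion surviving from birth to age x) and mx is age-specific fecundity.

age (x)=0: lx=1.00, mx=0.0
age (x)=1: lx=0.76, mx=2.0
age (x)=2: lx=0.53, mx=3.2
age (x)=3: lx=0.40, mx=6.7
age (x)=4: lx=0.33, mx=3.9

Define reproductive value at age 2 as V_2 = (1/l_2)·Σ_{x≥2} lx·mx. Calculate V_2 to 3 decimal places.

10.685

lx·mx for x ≥ 2: 1.696, 2.68, 1.287 → sum = 5.663
V_2 = 5.663 / l_2 = 5.663 / 0.53 = 10.684906… → 10.685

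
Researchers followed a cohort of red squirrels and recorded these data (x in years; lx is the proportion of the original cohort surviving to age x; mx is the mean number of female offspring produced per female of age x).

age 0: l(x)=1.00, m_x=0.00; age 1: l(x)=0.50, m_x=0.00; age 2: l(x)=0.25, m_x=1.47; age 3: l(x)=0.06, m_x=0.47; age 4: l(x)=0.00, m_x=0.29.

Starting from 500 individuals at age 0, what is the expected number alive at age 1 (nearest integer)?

250

Expected survivors = N0 · l_1 = 500 × 0.50 = 250 → 250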